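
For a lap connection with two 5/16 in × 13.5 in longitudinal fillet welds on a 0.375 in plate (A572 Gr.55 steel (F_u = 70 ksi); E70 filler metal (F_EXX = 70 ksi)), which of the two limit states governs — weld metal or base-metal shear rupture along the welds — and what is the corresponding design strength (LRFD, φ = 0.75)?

t_e = 0.707 × 0.3125 = 0.2209 in; L = 27 in.
Weld metal: φR_n = 0.75 × 0.6 × 70 × 0.2209 × 27 = 187.9 kip.
Base metal (shear rupture): φR_n = 0.75 × 0.6 × 70 × 0.375 × 27 = 318.9 kip.
Governing: weld metal.

φR_n ≈ 188 kip (weld metal governs)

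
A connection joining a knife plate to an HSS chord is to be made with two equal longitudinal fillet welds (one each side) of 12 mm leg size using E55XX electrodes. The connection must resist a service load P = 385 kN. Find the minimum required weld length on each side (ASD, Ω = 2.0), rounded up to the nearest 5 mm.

L = 140 mm on each side

E55XX → F_EXX = 550 MPa.
Throat t_e = 0.707 × 12 = 8.484 mm.
r_n/Ω = (0.6 × 550 × 8.484) / 2.0 = 1400 N/mm = 1.4 kN/mm.
L_req = P / (r_n/Ω) = 385 / 1.4 = 275 mm total.
Per side: 275 / 2 = 137.5 mm.
Round up → use L = 140 mm on each side.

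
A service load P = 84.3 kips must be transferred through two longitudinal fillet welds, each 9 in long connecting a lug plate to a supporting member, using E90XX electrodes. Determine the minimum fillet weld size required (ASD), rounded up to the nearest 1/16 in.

E90XX → F_EXX = 90 ksi.
Total weld length L = 18 in.
Required throat t_e = P × Ω / (0.6 F_EXX × L) = 84.3 × 2.0 / (0.6 × 90 × 18) = 0.1735 in.
Required leg w = t_e / 0.707 = 0.2453 in → use 1/4 in.

w = 1/4 in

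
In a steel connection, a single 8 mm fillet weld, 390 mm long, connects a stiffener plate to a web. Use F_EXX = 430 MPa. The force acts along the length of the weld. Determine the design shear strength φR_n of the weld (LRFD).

φR_n ≈ 427 kN

Effective throat t_e = 0.707 × 8 = 5.656 mm.
Total length L = 390 mm; A_we = 5.656 × 390 = 2206 mm².
F_nw = 0.6 F_EXX = 0.6 × 430 = 258 MPa.
φR_n = 0.75 × 258 × 2206 × 10⁻³ = 426.8 kN.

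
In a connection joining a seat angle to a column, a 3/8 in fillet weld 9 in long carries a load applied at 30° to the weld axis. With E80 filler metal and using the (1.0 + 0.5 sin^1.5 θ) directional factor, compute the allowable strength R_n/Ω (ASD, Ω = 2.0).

E80XX → F_EXX = 80 ksi.
t_e = 0.707 × 0.375 = 0.2651 in; A_we = 0.2651 × 9 = 2.386 in².
Directional factor: 1.0 + 0.5 sin^1.5(30°) = 1.177.
F_nw = 0.6 × 80 × 1.177 = 56.49 ksi.
R_n/Ω = (56.49 × 2.386) / 2.0 = 67.39 kips.

R_n/Ω ≈ 67.4 kips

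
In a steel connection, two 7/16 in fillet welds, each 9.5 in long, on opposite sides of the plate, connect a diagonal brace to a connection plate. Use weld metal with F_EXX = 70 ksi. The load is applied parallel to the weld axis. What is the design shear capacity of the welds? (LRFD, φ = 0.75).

Effective throat t_e = 0.707 × 0.4375 = 0.3093 in.
Total length L = 19 in; A_we = 0.3093 × 19 = 5.877 in².
F_nw = 0.6 F_EXX = 0.6 × 70 = 42 ksi.
φR_n = 0.75 × 42 × 5.877 = 185.1 kips.

φR_n ≈ 185 kips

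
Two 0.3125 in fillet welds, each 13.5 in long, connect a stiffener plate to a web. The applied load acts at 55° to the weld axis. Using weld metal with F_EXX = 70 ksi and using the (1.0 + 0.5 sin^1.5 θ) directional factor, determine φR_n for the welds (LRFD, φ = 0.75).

φR_n ≈ 258 kips

t_e = 0.707 × 0.3125 = 0.2209 in; A_we = 0.2209 × 27 = 5.965 in².
Directional factor: 1.0 + 0.5 sin^1.5(55°) = 1.371.
F_nw = 0.6 × 70 × 1.371 = 57.57 ksi.
φR_n = 0.75 × 57.57 × 5.965 = 257.6 kips.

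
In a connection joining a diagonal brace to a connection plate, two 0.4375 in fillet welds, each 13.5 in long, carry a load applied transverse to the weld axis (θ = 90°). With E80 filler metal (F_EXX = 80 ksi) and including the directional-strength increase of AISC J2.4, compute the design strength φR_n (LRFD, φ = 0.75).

φR_n ≈ 451 kips

t_e = 0.707 × 0.4375 = 0.3093 in; A_we = 0.3093 × 27 = 8.351 in².
Directional factor: 1.0 + 0.5 sin^1.5(90°) = 1.5.
F_nw = 0.6 × 80 × 1.5 = 72 ksi.
φR_n = 0.75 × 72 × 8.351 = 451 kips.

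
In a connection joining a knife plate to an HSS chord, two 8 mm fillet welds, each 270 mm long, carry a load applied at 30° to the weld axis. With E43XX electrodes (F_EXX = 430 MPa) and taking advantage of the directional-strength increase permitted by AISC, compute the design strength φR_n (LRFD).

t_e = 0.707 × 8 = 5.656 mm; A_we = 5.656 × 540 = 3054 mm².
Directional factor: 1.0 + 0.5 sin^1.5(30°) = 1.177.
F_nw = 0.6 × 430 × 1.177 = 303.6 MPa.
φR_n = 0.75 × 303.6 × 3054 × 10⁻³ = 695.5 kN.

φR_n ≈ 695 kN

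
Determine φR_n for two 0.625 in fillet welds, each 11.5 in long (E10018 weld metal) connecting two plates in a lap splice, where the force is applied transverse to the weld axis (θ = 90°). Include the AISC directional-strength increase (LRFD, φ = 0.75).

E100XX → F_EXX = 100 ksi.
t_e = 0.707 × 0.625 = 0.4419 in; A_we = 0.4419 × 23 = 10.16 in².
Directional factor: 1.0 + 0.5 sin^1.5(90°) = 1.5.
F_nw = 0.6 × 100 × 1.5 = 90 ksi.
φR_n = 0.75 × 90 × 10.16 = 686 kip.

φR_n ≈ 686 kip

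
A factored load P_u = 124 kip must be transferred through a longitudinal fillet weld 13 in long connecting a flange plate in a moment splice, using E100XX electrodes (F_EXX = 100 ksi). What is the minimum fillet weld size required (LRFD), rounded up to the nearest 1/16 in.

w = 5/16 in

Total weld length L = 13 in.
Required throat t_e = P_u / (φ × 0.6 F_EXX × L) = 124 / (0.75 × 0.6 × 100 × 13) = 0.212 in.
Required leg w = t_e / 0.707 = 0.2998 in → use 5/16 in.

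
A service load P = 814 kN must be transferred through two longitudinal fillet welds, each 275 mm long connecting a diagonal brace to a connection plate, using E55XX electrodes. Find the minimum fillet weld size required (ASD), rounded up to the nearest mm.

w = 13 mm

E55XX → F_EXX = 550 MPa.
Total weld length L = 550 mm.
Required throat t_e = P × Ω / (0.6 F_EXX × L) = 814 × 2.0 / (0.6 × 550 × 550 × 10⁻³) = 8.97 mm.
Required leg w = t_e / 0.707 = 12.69 mm → use 13 mm.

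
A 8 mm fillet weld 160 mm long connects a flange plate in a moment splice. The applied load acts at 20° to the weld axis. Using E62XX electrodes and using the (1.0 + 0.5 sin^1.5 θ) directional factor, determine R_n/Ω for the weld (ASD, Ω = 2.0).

E62XX → F_EXX = 620 MPa.
t_e = 0.707 × 8 = 5.656 mm; A_we = 5.656 × 160 = 905 mm².
Directional factor: 1.0 + 0.5 sin^1.5(20°) = 1.1.
F_nw = 0.6 × 620 × 1.1 = 409.2 MPa.
R_n/Ω = (409.2 × 905) / 2.0 × 10⁻³ = 185.2 kN.

R_n/Ω ≈ 185 kN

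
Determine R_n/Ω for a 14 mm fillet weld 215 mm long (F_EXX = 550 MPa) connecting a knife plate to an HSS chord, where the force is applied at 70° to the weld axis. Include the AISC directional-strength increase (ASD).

R_n/Ω ≈ 511 kN

t_e = 0.707 × 14 = 9.898 mm; A_we = 9.898 × 215 = 2128 mm².
Directional factor: 1.0 + 0.5 sin^1.5(70°) = 1.455.
F_nw = 0.6 × 550 × 1.455 = 480.3 MPa.
R_n/Ω = (480.3 × 2128) / 2.0 × 10⁻³ = 511.1 kN.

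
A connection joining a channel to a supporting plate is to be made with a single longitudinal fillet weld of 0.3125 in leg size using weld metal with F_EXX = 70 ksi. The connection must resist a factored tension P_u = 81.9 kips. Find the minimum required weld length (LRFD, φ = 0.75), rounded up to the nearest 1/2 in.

L = 12 in

Throat t_e = 0.707 × 0.3125 = 0.2209 in.
φr_n = 0.75 × 0.6 × 70 × 0.2209 = 6.96 kips/in.
L_req = P_u / φr_n = 81.9 / 6.96 = 11.77 in total.
Round up → use L = 12 in.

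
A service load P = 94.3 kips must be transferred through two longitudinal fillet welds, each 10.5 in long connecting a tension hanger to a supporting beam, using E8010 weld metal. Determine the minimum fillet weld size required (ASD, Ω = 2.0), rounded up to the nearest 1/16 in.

w = 5/16 in

E80XX → F_EXX = 80 ksi.
Total weld length L = 21 in.
Required throat t_e = P × Ω / (0.6 F_EXX × L) = 94.3 × 2.0 / (0.6 × 80 × 21) = 0.1871 in.
Required leg w = t_e / 0.707 = 0.2646 in → use 5/16 in.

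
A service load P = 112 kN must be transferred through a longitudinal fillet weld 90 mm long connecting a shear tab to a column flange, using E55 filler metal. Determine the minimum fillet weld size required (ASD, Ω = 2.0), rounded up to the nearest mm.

E55XX → F_EXX = 550 MPa.
Total weld length L = 90 mm.
Required throat t_e = P × Ω / (0.6 F_EXX × L) = 112 × 2.0 / (0.6 × 550 × 90 × 10⁻³) = 7.542 mm.
Required leg w = t_e / 0.707 = 10.67 mm → use 11 mm.

w = 11 mm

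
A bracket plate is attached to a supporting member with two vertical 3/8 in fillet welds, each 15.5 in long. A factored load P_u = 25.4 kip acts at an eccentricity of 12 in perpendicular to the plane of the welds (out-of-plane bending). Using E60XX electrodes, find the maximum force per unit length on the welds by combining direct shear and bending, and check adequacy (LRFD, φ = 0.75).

E60XX → F_EXX = 60 ksi.
L_w = 2 × 15.5 = 31 in; section modulus (unit throat) S = 2 × L²/6 = 80.08 in².
Direct shear f_v = P/L_w = 25.4/31 = 0.8194 kip/in.
Moment M = P × e = 25.4 × 12 = 304.8 kip·in; bending f_b = M/S = 3.806 kip/in.
f_max = √(f_v² + f_b²) = √(0.8194² + 3.806²) = 3.893 kip/in.
φr_n = 0.75 × 0.6 × 60 × (0.707 × 0.375) = 7.158 kip/in → adequate.

f_max ≈ 3.89 kip/in; adequate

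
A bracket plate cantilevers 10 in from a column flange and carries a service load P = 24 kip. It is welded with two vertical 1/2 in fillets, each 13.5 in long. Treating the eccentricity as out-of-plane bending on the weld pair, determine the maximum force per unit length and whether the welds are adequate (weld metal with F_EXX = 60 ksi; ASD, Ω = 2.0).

L_w = 2 × 13.5 = 27 in; section modulus (unit throat) S = 2 × L²/6 = 60.75 in².
Direct shear f_v = P/L_w = 24/27 = 0.8889 kip/in.
Moment M = P × e = 24 × 10 = 240 kip·in; bending f_b = M/S = 3.951 kip/in.
f_max = √(f_v² + f_b²) = √(0.8889² + 3.951²) = 4.049 kip/in.
r_n/Ω = (1/2.0) × 0.6 × 60 × (0.707 × 0.5) = 6.363 kip/in → adequate.

f_max ≈ 4.05 kip/in; adequate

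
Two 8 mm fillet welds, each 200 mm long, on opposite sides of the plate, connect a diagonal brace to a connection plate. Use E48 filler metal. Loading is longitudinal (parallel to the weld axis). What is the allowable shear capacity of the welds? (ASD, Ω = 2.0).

R_n/Ω ≈ 326 kN

E48XX → F_EXX = 480 MPa.
Effective throat t_e = 0.707 × 8 = 5.656 mm.
Total length L = 400 mm; A_we = 5.656 × 400 = 2262 mm².
F_nw = 0.6 F_EXX = 0.6 × 480 = 288 MPa.
R_n = 288 × 2262 × 10⁻³ = 651.6 kN; R_n/Ω = 651.6/2.0 = 325.8 kN.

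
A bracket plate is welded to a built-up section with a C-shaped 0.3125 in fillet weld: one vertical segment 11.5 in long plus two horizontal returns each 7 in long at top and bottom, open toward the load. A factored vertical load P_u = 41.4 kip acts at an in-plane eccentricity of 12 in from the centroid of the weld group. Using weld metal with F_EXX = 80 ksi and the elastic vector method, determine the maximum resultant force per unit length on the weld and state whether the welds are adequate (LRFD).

f_max ≈ 6.45 kip/in; adequate

Total weld length L_w = 25.5 in. Treat welds as unit-width lines.
Centroid: x̄ = 2×7×3.5 / 25.5 = 1.922 in from the vertical weld.
Polar moment about centroid: J = I_x + I_y = [11.5³/12 + 2×7×5.75²] + [11.5×1.922² + 2(7³/12 + 7×1.578²)] = 724.1 in³.
Direct shear f_v = P/L_w = 41.4 / 25.5 = 1.624 kip/in (vertical).
Torsion M = P·e = 41.4 × 12 = 496.8 kip·in.
Critical point at (x, y) = (5.078, 5.75) from centroid. f_tx = M·y/J = 3.945 kip/in; f_ty = M·x/J = 3.484 kip/in.
Resultant f_max = √[f_tx² + (f_v + f_ty)²] = √[3.945² + (1.624 + 3.484)²] = 6.454 kip/in.
Capacity per unit length: φr_n = 0.75 × 0.6 × 80 × (0.707 × 0.3125) = 7.954 kip/in.
6.454 ≤ 7.954 → adequate.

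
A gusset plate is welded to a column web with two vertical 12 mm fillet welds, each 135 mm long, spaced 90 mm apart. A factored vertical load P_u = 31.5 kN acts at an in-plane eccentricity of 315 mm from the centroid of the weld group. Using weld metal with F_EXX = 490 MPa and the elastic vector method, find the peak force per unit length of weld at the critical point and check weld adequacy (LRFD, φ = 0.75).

Total weld length L_w = 270 mm. Treat welds as unit-width lines.
Polar moment about centroid: J = 2[d³/12 + d(b/2)²] = 2[135³/12 + 135×45²] = 956800 mm³.
Direct shear f_v = P/L_w = 31.5×10³ / 270 = 116.7 N/mm (vertical).
Torsion M = P·e = 31.5×10³ × 315 = 9922500 N·mm.
Critical point at (x, y) = (45, 67.5) from centroid. f_tx = M·y/J = 700 N/mm; f_ty = M·x/J = 466.7 N/mm.
Resultant f_max = √[f_tx² + (f_v + f_ty)²] = √[700² + (116.7 + 466.7)²] = 911.2 N/mm.
Capacity per unit length: φr_n = 0.75 × 0.6 × 490 × (0.707 × 12) = 1871 N/mm.
911.2 ≤ 1871 → adequate.

f_max ≈ 911 N/mm; adequate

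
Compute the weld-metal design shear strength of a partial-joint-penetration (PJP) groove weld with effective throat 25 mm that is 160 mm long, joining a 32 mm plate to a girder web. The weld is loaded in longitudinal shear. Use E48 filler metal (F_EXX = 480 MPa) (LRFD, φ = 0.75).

Effective throat (given) t_e = 25 mm.
A_we = 25 × 160 = 4000 mm².
F_nw = 0.6 F_EXX = 288 MPa.
φR_n = 0.75 × 288 × 4000 × 10⁻³ = 864 kN.

φR_n ≈ 864 kN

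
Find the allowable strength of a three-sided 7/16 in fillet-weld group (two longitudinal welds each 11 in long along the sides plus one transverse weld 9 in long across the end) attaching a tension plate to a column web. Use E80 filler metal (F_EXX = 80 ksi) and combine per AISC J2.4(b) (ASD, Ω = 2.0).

R_n/Ω ≈ 239 kip

t_e = 0.707 × 0.4375 = 0.3093 in.
R_nwl = 0.6 × 80 × 0.3093 × 22 = 326.6 kip (longitudinal, 2 welds).
R_nwt = 0.6 × 80 × 0.3093 × 9 = 133.6 kip (transverse, base value).
(i) R_nwl + R_nwt = 460.3 kip; (ii) 0.85 R_nwl + 1.5 R_nwt = 478.1 kip.
R_n = max = 478.1 kip [governs: (ii)]; R_n/Ω = 239 kip.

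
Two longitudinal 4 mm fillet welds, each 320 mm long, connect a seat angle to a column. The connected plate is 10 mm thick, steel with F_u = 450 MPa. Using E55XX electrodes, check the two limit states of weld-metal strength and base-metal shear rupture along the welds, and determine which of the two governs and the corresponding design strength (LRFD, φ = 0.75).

E55XX → F_EXX = 550 MPa.
t_e = 0.707 × 4 = 2.828 mm; L = 640 mm.
Weld metal: φR_n = 0.75 × 0.6 × 550 × 2.828 × 640 × 10⁻³ = 448 kN.
Base metal (shear rupture): φR_n = 0.75 × 0.6 × 450 × 10 × 640 × 10⁻³ = 1296 kN.
Governing: weld metal.

φR_n ≈ 448 kN (weld metal governs)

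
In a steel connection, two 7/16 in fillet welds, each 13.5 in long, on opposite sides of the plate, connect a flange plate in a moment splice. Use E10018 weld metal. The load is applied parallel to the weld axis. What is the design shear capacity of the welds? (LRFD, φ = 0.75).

φR_n ≈ 376 kips

E100XX → F_EXX = 100 ksi.
Effective throat t_e = 0.707 × 0.4375 = 0.3093 in.
Total length L = 27 in; A_we = 0.3093 × 27 = 8.351 in².
F_nw = 0.6 F_EXX = 0.6 × 100 = 60 ksi.
φR_n = 0.75 × 60 × 8.351 = 375.8 kips.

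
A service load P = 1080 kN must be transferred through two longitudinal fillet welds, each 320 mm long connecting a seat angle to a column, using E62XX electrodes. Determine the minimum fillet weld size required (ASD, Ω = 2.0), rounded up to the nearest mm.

w = 13 mm

E62XX → F_EXX = 620 MPa.
Total weld length L = 640 mm.
Required throat t_e = P × Ω / (0.6 F_EXX × L) = 1080 × 2.0 / (0.6 × 620 × 640 × 10⁻³) = 9.073 mm.
Required leg w = t_e / 0.707 = 12.83 mm → use 13 mm.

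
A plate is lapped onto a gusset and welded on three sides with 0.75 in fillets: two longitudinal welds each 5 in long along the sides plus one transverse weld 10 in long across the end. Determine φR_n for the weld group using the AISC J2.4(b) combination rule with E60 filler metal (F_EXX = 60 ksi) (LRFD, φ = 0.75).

φR_n ≈ 336 kip

t_e = 0.707 × 0.75 = 0.5302 in.
R_nwl = 0.6 × 60 × 0.5302 × 10 = 190.9 kip (longitudinal, 2 welds).
R_nwt = 0.6 × 60 × 0.5302 × 10 = 190.9 kip (transverse, base value).
(i) R_nwl + R_nwt = 381.8 kip; (ii) 0.85 R_nwl + 1.5 R_nwt = 448.6 kip.
R_n = max = 448.6 kip [governs: (ii)]; φR_n = 336.4 kip.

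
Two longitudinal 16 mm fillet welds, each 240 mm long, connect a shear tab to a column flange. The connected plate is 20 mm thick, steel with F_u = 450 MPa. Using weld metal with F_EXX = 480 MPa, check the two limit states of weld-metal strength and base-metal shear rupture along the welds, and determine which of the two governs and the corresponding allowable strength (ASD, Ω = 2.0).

R_n/Ω ≈ 782 kN (weld metal governs)

t_e = 0.707 × 16 = 11.31 mm; L = 480 mm.
Weld metal: R_n/Ω = (1/2.0) × 0.6 × 480 × 11.31 × 480 × 10⁻³ = 781.9 kN.
Base metal (shear rupture): R_n/Ω = (1/2.0) × 0.6 × 450 × 20 × 480 × 10⁻³ = 1296 kN.
Governing: weld metal.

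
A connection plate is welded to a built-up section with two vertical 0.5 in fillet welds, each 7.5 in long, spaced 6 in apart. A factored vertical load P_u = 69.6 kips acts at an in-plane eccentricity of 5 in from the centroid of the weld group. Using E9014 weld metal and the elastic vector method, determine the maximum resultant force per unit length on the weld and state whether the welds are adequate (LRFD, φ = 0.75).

f_max ≈ 11.6 kip/in; adequate

E90XX → F_EXX = 90 ksi.
Total weld length L_w = 15 in. Treat welds as unit-width lines.
Polar moment about centroid: J = 2[d³/12 + d(b/2)²] = 2[7.5³/12 + 7.5×3²] = 205.3 in³.
Direct shear f_v = P/L_w = 69.6 / 15 = 4.64 kip/in (vertical).
Torsion M = P·e = 69.6 × 5 = 348 kip·in.
Critical point at (x, y) = (3, 3.75) from centroid. f_tx = M·y/J = 6.356 kip/in; f_ty = M·x/J = 5.085 kip/in.
Resultant f_max = √[f_tx² + (f_v + f_ty)²] = √[6.356² + (4.64 + 5.085)²] = 11.62 kip/in.
Capacity per unit length: φr_n = 0.75 × 0.6 × 90 × (0.707 × 0.5) = 14.32 kip/in.
11.62 ≤ 14.32 → adequate.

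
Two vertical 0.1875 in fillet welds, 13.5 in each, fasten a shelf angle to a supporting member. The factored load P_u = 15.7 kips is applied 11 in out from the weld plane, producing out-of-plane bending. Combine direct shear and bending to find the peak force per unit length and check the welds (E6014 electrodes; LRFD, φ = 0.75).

f_max ≈ 2.9 kip/in; adequate

E60XX → F_EXX = 60 ksi.
L_w = 2 × 13.5 = 27 in; section modulus (unit throat) S = 2 × L²/6 = 60.75 in².
Direct shear f_v = P/L_w = 15.7/27 = 0.5815 kip/in.
Moment M = P × e = 15.7 × 11 = 172.7 kip·in; bending f_b = M/S = 2.843 kip/in.
f_max = √(f_v² + f_b²) = √(0.5815² + 2.843²) = 2.902 kip/in.
φr_n = 0.75 × 0.6 × 60 × (0.707 × 0.1875) = 3.579 kip/in → adequate.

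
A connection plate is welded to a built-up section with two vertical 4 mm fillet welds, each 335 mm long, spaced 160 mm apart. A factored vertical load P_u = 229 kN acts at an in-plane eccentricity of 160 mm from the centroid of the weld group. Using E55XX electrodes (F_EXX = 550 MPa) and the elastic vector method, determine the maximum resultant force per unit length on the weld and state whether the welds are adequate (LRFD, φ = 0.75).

f_max ≈ 850 N/mm; NOT adequate

Total weld length L_w = 670 mm. Treat welds as unit-width lines.
Polar moment about centroid: J = 2[d³/12 + d(b/2)²] = 2[335³/12 + 335×80²] = 10550000 mm³.
Direct shear f_v = P/L_w = 229×10³ / 670 = 341.8 N/mm (vertical).
Torsion M = P·e = 229×10³ × 160 = 36640000 N·mm.
Critical point at (x, y) = (80, 167.5) from centroid. f_tx = M·y/J = 581.5 N/mm; f_ty = M·x/J = 277.7 N/mm.
Resultant f_max = √[f_tx² + (f_v + f_ty)²] = √[581.5² + (341.8 + 277.7)²] = 849.7 N/mm.
Capacity per unit length: φr_n = 0.75 × 0.6 × 550 × (0.707 × 4) = 699.9 N/mm.
849.7 > 699.9 → NOT adequate.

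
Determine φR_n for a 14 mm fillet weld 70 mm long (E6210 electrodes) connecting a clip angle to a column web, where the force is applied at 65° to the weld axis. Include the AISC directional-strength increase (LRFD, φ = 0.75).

φR_n ≈ 277 kN

E62XX → F_EXX = 620 MPa.
t_e = 0.707 × 14 = 9.898 mm; A_we = 9.898 × 70 = 692.9 mm².
Directional factor: 1.0 + 0.5 sin^1.5(65°) = 1.431.
F_nw = 0.6 × 620 × 1.431 = 532.5 MPa.
φR_n = 0.75 × 532.5 × 692.9 × 10⁻³ = 276.7 kN.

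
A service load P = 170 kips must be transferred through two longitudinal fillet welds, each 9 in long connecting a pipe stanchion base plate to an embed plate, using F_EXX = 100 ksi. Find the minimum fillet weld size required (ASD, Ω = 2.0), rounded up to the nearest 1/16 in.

w = 1/2 in

Total weld length L = 18 in.
Required throat t_e = P × Ω / (0.6 F_EXX × L) = 170 × 2.0 / (0.6 × 100 × 18) = 0.3148 in.
Required leg w = t_e / 0.707 = 0.4453 in → use 1/2 in.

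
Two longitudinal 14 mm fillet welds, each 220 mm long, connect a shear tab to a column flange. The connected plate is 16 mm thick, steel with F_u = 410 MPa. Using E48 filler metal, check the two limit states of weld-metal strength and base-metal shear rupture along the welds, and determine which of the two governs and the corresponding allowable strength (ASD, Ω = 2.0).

R_n/Ω ≈ 627 kN (weld metal governs)

E48XX → F_EXX = 480 MPa.
t_e = 0.707 × 14 = 9.898 mm; L = 440 mm.
Weld metal: R_n/Ω = (1/2.0) × 0.6 × 480 × 9.898 × 440 × 10⁻³ = 627.1 kN.
Base metal (shear rupture): R_n/Ω = (1/2.0) × 0.6 × 410 × 16 × 440 × 10⁻³ = 865.9 kN.
Governing: weld metal.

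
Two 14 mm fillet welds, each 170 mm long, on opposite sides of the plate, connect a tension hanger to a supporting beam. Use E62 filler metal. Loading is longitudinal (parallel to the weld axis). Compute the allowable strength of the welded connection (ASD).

R_n/Ω ≈ 626 kN

E62XX → F_EXX = 620 MPa.
Effective throat t_e = 0.707 × 14 = 9.898 mm.
Total length L = 340 mm; A_we = 9.898 × 340 = 3365 mm².
F_nw = 0.6 F_EXX = 0.6 × 620 = 372 MPa.
R_n = 372 × 3365 × 10⁻³ = 1252 kN; R_n/Ω = 1252/2.0 = 625.9 kN.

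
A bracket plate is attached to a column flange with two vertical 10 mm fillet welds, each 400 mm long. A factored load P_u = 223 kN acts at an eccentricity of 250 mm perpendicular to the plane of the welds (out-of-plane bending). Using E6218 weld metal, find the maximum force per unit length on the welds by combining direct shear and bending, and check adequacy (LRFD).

E62XX → F_EXX = 620 MPa.
L_w = 2 × 400 = 800 mm; section modulus (unit throat) S = 2 × L²/6 = 53330 mm².
Direct shear f_v = P/L_w = 223×10³/800 = 278.8 N/mm.
Moment M = P × e = 223×10³ × 250 = 55750000 N·mm; bending f_b = M/S = 1045 N/mm.
f_max = √(f_v² + f_b²) = √(278.8² + 1045²) = 1082 N/mm.
φr_n = 0.75 × 0.6 × 620 × (0.707 × 10) = 1973 N/mm → adequate.

f_max ≈ 1080 N/mm; adequate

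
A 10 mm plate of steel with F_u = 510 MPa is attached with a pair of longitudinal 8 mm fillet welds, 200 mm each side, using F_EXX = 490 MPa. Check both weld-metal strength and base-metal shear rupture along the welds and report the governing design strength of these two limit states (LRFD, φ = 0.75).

t_e = 0.707 × 8 = 5.656 mm; L = 400 mm.
Weld metal: φR_n = 0.75 × 0.6 × 490 × 5.656 × 400 × 10⁻³ = 498.9 kN.
Base metal (shear rupture): φR_n = 0.75 × 0.6 × 510 × 10 × 400 × 10⁻³ = 918 kN.
Governing: weld metal.

φR_n ≈ 499 kN (weld metal governs)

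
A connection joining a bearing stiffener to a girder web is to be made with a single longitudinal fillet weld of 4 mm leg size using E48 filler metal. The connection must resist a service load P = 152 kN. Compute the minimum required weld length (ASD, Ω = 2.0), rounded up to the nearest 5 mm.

L = 375 mm

E48XX → F_EXX = 480 MPa.
Throat t_e = 0.707 × 4 = 2.828 mm.
r_n/Ω = (0.6 × 480 × 2.828) / 2.0 = 407.2 N/mm = 0.4072 kN/mm.
L_req = P / (r_n/Ω) = 152 / 0.4072 = 373.3 mm total.
Round up → use L = 375 mm.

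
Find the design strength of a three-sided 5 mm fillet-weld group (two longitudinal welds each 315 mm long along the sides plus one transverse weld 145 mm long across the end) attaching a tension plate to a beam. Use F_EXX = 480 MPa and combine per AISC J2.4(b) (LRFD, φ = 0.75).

φR_n ≈ 592 kN

t_e = 0.707 × 5 = 3.535 mm.
R_nwl = 0.6 × 480 × 3.535 × 630 × 10⁻³ = 641.4 kN (longitudinal, 2 welds).
R_nwt = 0.6 × 480 × 3.535 × 145 × 10⁻³ = 147.6 kN (transverse, base value).
(i) R_nwl + R_nwt = 789 kN; (ii) 0.85 R_nwl + 1.5 R_nwt = 766.6 kN.
R_n = max = 789 kN [governs: (i)]; φR_n = 591.8 kN.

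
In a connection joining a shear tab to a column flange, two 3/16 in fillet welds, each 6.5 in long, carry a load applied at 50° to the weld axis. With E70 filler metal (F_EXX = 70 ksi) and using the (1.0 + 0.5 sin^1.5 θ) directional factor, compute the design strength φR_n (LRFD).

t_e = 0.707 × 0.1875 = 0.1326 in; A_we = 0.1326 × 13 = 1.723 in².
Directional factor: 1.0 + 0.5 sin^1.5(50°) = 1.335.
F_nw = 0.6 × 70 × 1.335 = 56.08 ksi.
φR_n = 0.75 × 56.08 × 1.723 = 72.48 kip.

φR_n ≈ 72.5 kip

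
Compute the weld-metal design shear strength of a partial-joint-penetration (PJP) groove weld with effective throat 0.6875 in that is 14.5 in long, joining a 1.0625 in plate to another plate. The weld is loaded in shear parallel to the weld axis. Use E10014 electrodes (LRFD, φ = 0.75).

φR_n ≈ 449 kip

E100XX → F_EXX = 100 ksi.
Effective throat (given) t_e = 0.6875 in.
A_we = 0.6875 × 14.5 = 9.969 in².
F_nw = 0.6 F_EXX = 60 ksi.
φR_n = 0.75 × 60 × 9.969 = 448.6 kip.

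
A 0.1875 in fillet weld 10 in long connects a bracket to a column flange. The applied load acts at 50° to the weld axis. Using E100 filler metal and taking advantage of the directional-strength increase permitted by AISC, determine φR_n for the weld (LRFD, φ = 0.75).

E100XX → F_EXX = 100 ksi.
t_e = 0.707 × 0.1875 = 0.1326 in; A_we = 0.1326 × 10 = 1.326 in².
Directional factor: 1.0 + 0.5 sin^1.5(50°) = 1.335.
F_nw = 0.6 × 100 × 1.335 = 80.11 ksi.
φR_n = 0.75 × 80.11 × 1.326 = 79.65 kips.

φR_n ≈ 79.7 kips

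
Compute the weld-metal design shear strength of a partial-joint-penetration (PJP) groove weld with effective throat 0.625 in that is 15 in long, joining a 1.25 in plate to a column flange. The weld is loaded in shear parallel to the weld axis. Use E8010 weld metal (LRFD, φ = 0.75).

φR_n ≈ 338 kips

E80XX → F_EXX = 80 ksi.
Effective throat (given) t_e = 0.625 in.
A_we = 0.625 × 15 = 9.375 in².
F_nw = 0.6 F_EXX = 48 ksi.
φR_n = 0.75 × 48 × 9.375 = 337.5 kips.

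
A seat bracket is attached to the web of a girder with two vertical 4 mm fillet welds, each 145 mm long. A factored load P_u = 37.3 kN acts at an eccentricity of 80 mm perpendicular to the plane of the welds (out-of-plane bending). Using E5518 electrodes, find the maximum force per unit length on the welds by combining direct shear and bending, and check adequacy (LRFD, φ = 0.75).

f_max ≈ 445 N/mm; adequate

E55XX → F_EXX = 550 MPa.
L_w = 2 × 145 = 290 mm; section modulus (unit throat) S = 2 × L²/6 = 7008 mm².
Direct shear f_v = P/L_w = 37.3×10³/290 = 128.6 N/mm.
Moment M = P × e = 37.3×10³ × 80 = 2984000 N·mm; bending f_b = M/S = 425.8 N/mm.
f_max = √(f_v² + f_b²) = √(128.6² + 425.8²) = 444.8 N/mm.
φr_n = 0.75 × 0.6 × 550 × (0.707 × 4) = 699.9 N/mm → adequate.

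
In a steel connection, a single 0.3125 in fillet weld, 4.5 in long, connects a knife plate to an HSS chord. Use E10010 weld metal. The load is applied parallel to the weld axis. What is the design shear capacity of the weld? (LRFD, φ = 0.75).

E100XX → F_EXX = 100 ksi.
Effective throat t_e = 0.707 × 0.3125 = 0.2209 in.
Total length L = 4.5 in; A_we = 0.2209 × 4.5 = 0.9942 in².
F_nw = 0.6 F_EXX = 0.6 × 100 = 60 ksi.
φR_n = 0.75 × 60 × 0.9942 = 44.74 kip.

φR_n ≈ 44.7 kip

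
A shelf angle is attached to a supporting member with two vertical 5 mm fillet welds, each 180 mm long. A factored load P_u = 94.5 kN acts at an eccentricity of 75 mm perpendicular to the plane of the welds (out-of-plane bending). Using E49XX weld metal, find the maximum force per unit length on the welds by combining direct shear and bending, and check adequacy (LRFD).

E49XX → F_EXX = 490 MPa.
L_w = 2 × 180 = 360 mm; section modulus (unit throat) S = 2 × L²/6 = 10800 mm².
Direct shear f_v = P/L_w = 94.5×10³/360 = 262.5 N/mm.
Moment M = P × e = 94.5×10³ × 75 = 7087500 N·mm; bending f_b = M/S = 656.2 N/mm.
f_max = √(f_v² + f_b²) = √(262.5² + 656.2²) = 706.8 N/mm.
φr_n = 0.75 × 0.6 × 490 × (0.707 × 5) = 779.5 N/mm → adequate.

f_max ≈ 707 N/mm; adequate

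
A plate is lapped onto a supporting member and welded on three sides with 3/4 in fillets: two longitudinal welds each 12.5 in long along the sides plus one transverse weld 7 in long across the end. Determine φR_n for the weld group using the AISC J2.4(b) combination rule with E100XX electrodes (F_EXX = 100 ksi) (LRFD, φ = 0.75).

φR_n ≈ 764 kips

t_e = 0.707 × 0.75 = 0.5302 in.
R_nwl = 0.6 × 100 × 0.5302 × 25 = 795.4 kips (longitudinal, 2 welds).
R_nwt = 0.6 × 100 × 0.5302 × 7 = 222.7 kips (transverse, base value).
(i) R_nwl + R_nwt = 1018 kips; (ii) 0.85 R_nwl + 1.5 R_nwt = 1010 kips.
R_n = max = 1018 kips [governs: (i)]; φR_n = 763.6 kips.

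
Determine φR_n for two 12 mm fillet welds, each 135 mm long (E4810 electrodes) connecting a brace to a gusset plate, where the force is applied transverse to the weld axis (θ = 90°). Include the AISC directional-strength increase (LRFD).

φR_n ≈ 742 kN

E48XX → F_EXX = 480 MPa.
t_e = 0.707 × 12 = 8.484 mm; A_we = 8.484 × 270 = 2291 mm².
Directional factor: 1.0 + 0.5 sin^1.5(90°) = 1.5.
F_nw = 0.6 × 480 × 1.5 = 432 MPa.
φR_n = 0.75 × 432 × 2291 × 10⁻³ = 742.2 kN.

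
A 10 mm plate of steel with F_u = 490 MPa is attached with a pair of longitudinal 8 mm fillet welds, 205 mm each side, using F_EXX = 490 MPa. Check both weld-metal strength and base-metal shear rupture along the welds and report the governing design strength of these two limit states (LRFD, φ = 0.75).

φR_n ≈ 511 kN (weld metal governs)

t_e = 0.707 × 8 = 5.656 mm; L = 410 mm.
Weld metal: φR_n = 0.75 × 0.6 × 490 × 5.656 × 410 × 10⁻³ = 511.3 kN.
Base metal (shear rupture): φR_n = 0.75 × 0.6 × 490 × 10 × 410 × 10⁻³ = 904.1 kN.
Governing: weld metal.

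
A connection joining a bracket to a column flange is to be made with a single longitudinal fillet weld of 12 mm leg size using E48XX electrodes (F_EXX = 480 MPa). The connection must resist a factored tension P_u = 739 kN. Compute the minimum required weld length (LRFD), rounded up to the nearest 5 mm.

L = 405 mm

Throat t_e = 0.707 × 12 = 8.484 mm.
φr_n = 0.75 × 0.6 × 480 × 8.484 × 10⁻³ = 1.833 kN/mm.
L_req = P_u / φr_n = 739 / 1.833 = 403.3 mm total.
Round up → use L = 405 mm.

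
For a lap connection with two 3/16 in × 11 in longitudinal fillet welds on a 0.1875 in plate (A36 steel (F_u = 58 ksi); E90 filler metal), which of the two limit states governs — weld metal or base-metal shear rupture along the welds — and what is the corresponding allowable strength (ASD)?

E90XX → F_EXX = 90 ksi.
t_e = 0.707 × 0.1875 = 0.1326 in; L = 22 in.
Weld metal: R_n/Ω = (1/2.0) × 0.6 × 90 × 0.1326 × 22 = 78.74 kip.
Base metal (shear rupture): R_n/Ω = (1/2.0) × 0.6 × 58 × 0.1875 × 22 = 71.77 kip.
Governing: base-metal shear rupture.

R_n/Ω ≈ 71.8 kip (base-metal shear rupture governs)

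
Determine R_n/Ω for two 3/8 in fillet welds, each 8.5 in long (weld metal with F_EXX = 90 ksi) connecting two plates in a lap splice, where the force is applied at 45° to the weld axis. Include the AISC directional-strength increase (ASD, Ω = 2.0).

t_e = 0.707 × 0.375 = 0.2651 in; A_we = 0.2651 × 17 = 4.507 in².
Directional factor: 1.0 + 0.5 sin^1.5(45°) = 1.297.
F_nw = 0.6 × 90 × 1.297 = 70.05 ksi.
R_n/Ω = (70.05 × 4.507) / 2.0 = 157.9 kips.

R_n/Ω ≈ 158 kips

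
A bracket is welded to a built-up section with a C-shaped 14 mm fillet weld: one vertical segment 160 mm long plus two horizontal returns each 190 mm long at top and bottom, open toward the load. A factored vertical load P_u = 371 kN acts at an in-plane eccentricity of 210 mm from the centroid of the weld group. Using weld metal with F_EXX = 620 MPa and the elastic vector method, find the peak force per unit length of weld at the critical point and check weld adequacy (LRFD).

Total weld length L_w = 540 mm. Treat welds as unit-width lines.
Centroid: x̄ = 2×190×95 / 540 = 66.85 mm from the vertical weld.
Polar moment about centroid: J = I_x + I_y = [160³/12 + 2×190×80²] + [160×66.85² + 2(190³/12 + 190×28.15²)] = 4933000 mm³.
Direct shear f_v = P/L_w = 371×10³ / 540 = 687 N/mm (vertical).
Torsion M = P·e = 371×10³ × 210 = 77910000 N·mm.
Critical point at (x, y) = (123.1, 80) from centroid. f_tx = M·y/J = 1264 N/mm; f_ty = M·x/J = 1945 N/mm.
Resultant f_max = √[f_tx² + (f_v + f_ty)²] = √[1264² + (687 + 1945)²] = 2920 N/mm.
Capacity per unit length: φr_n = 0.75 × 0.6 × 620 × (0.707 × 14) = 2762 N/mm.
2920 > 2762 → NOT adequate.

f_max ≈ 2920 N/mm; NOT adequate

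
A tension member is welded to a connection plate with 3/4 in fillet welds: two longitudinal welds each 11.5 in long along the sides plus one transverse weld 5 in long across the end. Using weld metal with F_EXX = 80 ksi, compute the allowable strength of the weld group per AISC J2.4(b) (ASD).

R_n/Ω ≈ 356 kips

t_e = 0.707 × 0.75 = 0.5302 in.
R_nwl = 0.6 × 80 × 0.5302 × 23 = 585.4 kips (longitudinal, 2 welds).
R_nwt = 0.6 × 80 × 0.5302 × 5 = 127.3 kips (transverse, base value).
(i) R_nwl + R_nwt = 712.7 kips; (ii) 0.85 R_nwl + 1.5 R_nwt = 688.5 kips.
R_n = max = 712.7 kips [governs: (i)]; R_n/Ω = 356.3 kips.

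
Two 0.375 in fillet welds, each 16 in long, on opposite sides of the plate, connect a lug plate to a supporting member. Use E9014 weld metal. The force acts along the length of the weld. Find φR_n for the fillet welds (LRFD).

φR_n ≈ 344 kip

E90XX → F_EXX = 90 ksi.
Effective throat t_e = 0.707 × 0.375 = 0.2651 in.
Total length L = 32 in; A_we = 0.2651 × 32 = 8.484 in².
F_nw = 0.6 F_EXX = 0.6 × 90 = 54 ksi.
φR_n = 0.75 × 54 × 8.484 = 343.6 kip.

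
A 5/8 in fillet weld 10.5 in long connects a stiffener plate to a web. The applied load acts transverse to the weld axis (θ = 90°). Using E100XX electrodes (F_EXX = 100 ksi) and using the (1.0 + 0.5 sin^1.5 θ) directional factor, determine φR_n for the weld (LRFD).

φR_n ≈ 313 kip

t_e = 0.707 × 0.625 = 0.4419 in; A_we = 0.4419 × 10.5 = 4.64 in².
Directional factor: 1.0 + 0.5 sin^1.5(90°) = 1.5.
F_nw = 0.6 × 100 × 1.5 = 90 ksi.
φR_n = 0.75 × 90 × 4.64 = 313.2 kip.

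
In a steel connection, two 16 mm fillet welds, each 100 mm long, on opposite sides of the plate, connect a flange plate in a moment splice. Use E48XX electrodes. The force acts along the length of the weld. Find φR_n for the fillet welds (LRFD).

φR_n ≈ 489 kN

E48XX → F_EXX = 480 MPa.
Effective throat t_e = 0.707 × 16 = 11.31 mm.
Total length L = 200 mm; A_we = 11.31 × 200 = 2262 mm².
F_nw = 0.6 F_EXX = 0.6 × 480 = 288 MPa.
φR_n = 0.75 × 288 × 2262 × 10⁻³ = 488.7 kN.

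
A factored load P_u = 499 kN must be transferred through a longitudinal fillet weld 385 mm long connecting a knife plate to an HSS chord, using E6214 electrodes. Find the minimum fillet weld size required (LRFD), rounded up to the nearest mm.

E62XX → F_EXX = 620 MPa.
Total weld length L = 385 mm.
Required throat t_e = P_u / (φ × 0.6 F_EXX × L) = 499 / (0.75 × 0.6 × 620 × 385 × 10⁻³) = 4.646 mm.
Required leg w = t_e / 0.707 = 6.571 mm → use 7 mm.

w = 7 mm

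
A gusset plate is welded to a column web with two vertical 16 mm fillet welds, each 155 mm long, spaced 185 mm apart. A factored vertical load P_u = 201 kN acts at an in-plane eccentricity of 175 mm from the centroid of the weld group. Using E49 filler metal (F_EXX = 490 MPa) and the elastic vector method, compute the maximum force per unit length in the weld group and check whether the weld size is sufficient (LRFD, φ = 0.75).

f_max ≈ 1840 N/mm; adequate

Total weld length L_w = 310 mm. Treat welds as unit-width lines.
Polar moment about centroid: J = 2[d³/12 + d(b/2)²] = 2[155³/12 + 155×92.5²] = 3273000 mm³.
Direct shear f_v = P/L_w = 201×10³ / 310 = 648.4 N/mm (vertical).
Torsion M = P·e = 201×10³ × 175 = 35175000 N·mm.
Critical point at (x, y) = (92.5, 77.5) from centroid. f_tx = M·y/J = 832.9 N/mm; f_ty = M·x/J = 994.1 N/mm.
Resultant f_max = √[f_tx² + (f_v + f_ty)²] = √[832.9² + (648.4 + 994.1)²] = 1842 N/mm.
Capacity per unit length: φr_n = 0.75 × 0.6 × 490 × (0.707 × 16) = 2494 N/mm.
1842 ≤ 2494 → adequate.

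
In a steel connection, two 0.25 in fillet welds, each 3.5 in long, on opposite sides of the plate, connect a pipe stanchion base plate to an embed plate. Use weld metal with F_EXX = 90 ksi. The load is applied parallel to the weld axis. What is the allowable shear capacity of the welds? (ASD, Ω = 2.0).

R_n/Ω ≈ 33.4 kip

Effective throat t_e = 0.707 × 0.25 = 0.1767 in.
Total length L = 7 in; A_we = 0.1767 × 7 = 1.237 in².
F_nw = 0.6 F_EXX = 0.6 × 90 = 54 ksi.
R_n = 54 × 1.237 = 66.81 kip; R_n/Ω = 66.81/2.0 = 33.41 kip.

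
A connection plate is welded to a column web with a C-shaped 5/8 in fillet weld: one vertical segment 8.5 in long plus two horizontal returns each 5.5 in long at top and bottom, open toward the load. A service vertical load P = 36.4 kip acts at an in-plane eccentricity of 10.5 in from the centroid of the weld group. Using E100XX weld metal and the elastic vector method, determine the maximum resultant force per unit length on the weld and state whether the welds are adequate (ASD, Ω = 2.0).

E100XX → F_EXX = 100 ksi.
Total weld length L_w = 19.5 in. Treat welds as unit-width lines.
Centroid: x̄ = 2×5.5×2.75 / 19.5 = 1.551 in from the vertical weld.
Polar moment about centroid: J = I_x + I_y = [8.5³/12 + 2×5.5×4.25²] + [8.5×1.551² + 2(5.5³/12 + 5.5×1.199²)] = 313.9 in³.
Direct shear f_v = P/L_w = 36.4 / 19.5 = 1.867 kip/in (vertical).
Torsion M = P·e = 36.4 × 10.5 = 382.2 kip·in.
Critical point at (x, y) = (3.949, 4.25) from centroid. f_tx = M·y/J = 5.175 kip/in; f_ty = M·x/J = 4.809 kip/in.
Resultant f_max = √[f_tx² + (f_v + f_ty)²] = √[5.175² + (1.867 + 4.809)²] = 8.447 kip/in.
Capacity per unit length: r_n/Ω = (1/2.0) × 0.6 × 100 × (0.707 × 0.625) = 13.26 kip/in.
8.447 ≤ 13.26 → adequate.

f_max ≈ 8.45 kip/in; adequate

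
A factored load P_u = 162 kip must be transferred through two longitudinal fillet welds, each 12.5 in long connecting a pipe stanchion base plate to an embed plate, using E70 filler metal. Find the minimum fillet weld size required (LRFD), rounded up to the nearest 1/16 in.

E70XX → F_EXX = 70 ksi.
Total weld length L = 25 in.
Required throat t_e = P_u / (φ × 0.6 F_EXX × L) = 162 / (0.75 × 0.6 × 70 × 25) = 0.2057 in.
Required leg w = t_e / 0.707 = 0.291 in → use 5/16 in.

w = 5/16 in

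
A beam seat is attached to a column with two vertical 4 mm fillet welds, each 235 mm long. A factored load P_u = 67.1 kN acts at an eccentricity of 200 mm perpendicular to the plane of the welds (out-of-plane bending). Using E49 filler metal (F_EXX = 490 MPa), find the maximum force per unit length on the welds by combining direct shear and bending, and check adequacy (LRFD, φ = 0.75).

f_max ≈ 743 N/mm; NOT adequate

L_w = 2 × 235 = 470 mm; section modulus (unit throat) S = 2 × L²/6 = 18410 mm².
Direct shear f_v = P/L_w = 67.1×10³/470 = 142.8 N/mm.
Moment M = P × e = 67.1×10³ × 200 = 13420000 N·mm; bending f_b = M/S = 729 N/mm.
f_max = √(f_v² + f_b²) = √(142.8² + 729²) = 742.9 N/mm.
φr_n = 0.75 × 0.6 × 490 × (0.707 × 4) = 623.6 N/mm → NOT adequate.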